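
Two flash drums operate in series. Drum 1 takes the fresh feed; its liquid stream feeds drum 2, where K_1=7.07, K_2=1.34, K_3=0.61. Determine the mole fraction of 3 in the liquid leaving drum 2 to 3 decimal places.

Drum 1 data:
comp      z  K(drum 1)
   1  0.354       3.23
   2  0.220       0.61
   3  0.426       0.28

Drum 1:
Iterate (Newton) starting at ψ₁ = 0.5:
  ψ₁ = 0.500: g = -0.2126, g' = -0.984 → ψ₁ = 0.284
  ψ₁ = 0.284: g = 0.0012, g' = -1.051 → ψ₁ = 0.285
Converged at ψ₁ = 0.285.
Drum-1 compositions:
  1: x = 0.216, y = 0.699
  2: x = 0.248, y = 0.151
  3: x = 0.536, y = 0.150
Drum-2 feed = drum-1 liquid: z₂ = (0.2164, 0.2475, 0.5361).
Drum 2:
Rachford–Rice: g(ψ₂) = Σ zᵢ(Kᵢ−1)/(1+ψ₂(Kᵢ−1)) = 0.
Check two-phase: ΣzᵢKᵢ = 2.188 > 1 and Σzᵢ/Kᵢ = 1.094 > 1, so g(0) = 1.188 > 0 and g(1) = -0.094 < 0.
Newton–Raphson from ψ₂ = 0.5:
  ψ₂ = 0.500: g = 0.1377, g' = -0.636 → ψ₂ = 0.716
  ψ₂ = 0.716: g = 0.0231, g' = -0.454 → ψ₂ = 0.767
  ψ₂ = 0.767: g = 0.0006, g' = -0.433 → ψ₂ = 0.769
Converged at ψ₂ = 0.769.
  1: x = 0.038, y = 0.270
  2: x = 0.196, y = 0.263
  3: x = 0.766, y = 0.467

x_3 (drum 2) = 0.766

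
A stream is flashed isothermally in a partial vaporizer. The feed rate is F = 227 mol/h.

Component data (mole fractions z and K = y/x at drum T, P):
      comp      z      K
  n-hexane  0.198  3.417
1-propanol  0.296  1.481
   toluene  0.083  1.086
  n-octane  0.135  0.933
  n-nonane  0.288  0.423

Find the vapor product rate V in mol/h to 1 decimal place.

V = 160.2 mol/h

Rachford–Rice: g(β) = Σ zᵢ(Kᵢ−1)/(1+β(Kᵢ−1)) = 0.
Feasibility: ΣzᵢKᵢ = 1.453, Σzᵢ/Kᵢ = 1.160 — both > 1, two phases present.
Iterate (Newton) starting at β = 0.5:
  β = 0.500: g = 0.0954, g' = -0.472 → β = 0.702
  β = 0.702: g = 0.0018, g' = -0.469 → β = 0.706
Converged at β = 0.706.
Then V = β·F = 0.7059·227 = 160.2 mol/h and L = F − V = 66.8 mol/h.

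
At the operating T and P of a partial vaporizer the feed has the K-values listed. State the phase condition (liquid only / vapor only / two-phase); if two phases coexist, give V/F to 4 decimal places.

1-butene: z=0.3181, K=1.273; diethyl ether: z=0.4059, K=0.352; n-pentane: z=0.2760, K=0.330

liquid only

ΣzᵢKᵢ = 0.6389; Σzᵢ/Kᵢ = 2.2394.
Since ΣzᵢKᵢ < 1 the mixture is below its bubble point — single liquid phase.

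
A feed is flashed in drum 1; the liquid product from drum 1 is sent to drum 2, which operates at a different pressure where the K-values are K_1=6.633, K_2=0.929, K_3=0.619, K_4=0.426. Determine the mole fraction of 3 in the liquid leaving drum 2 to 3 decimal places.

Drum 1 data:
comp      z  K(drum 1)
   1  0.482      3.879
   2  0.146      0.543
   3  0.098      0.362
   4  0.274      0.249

Drum 1:
Newton–Raphson from ψ₁ = 0.32:
  ψ₁ = 0.320: g = 0.2947, g' = -1.455 → ψ₁ = 0.523
  ψ₁ = 0.523: g = 0.0340, g' = -1.198 → ψ₁ = 0.551
Converged at ψ₁ = 0.551.
Drum-1 compositions:
  1: x = 0.186, y = 0.723
  2: x = 0.195, y = 0.106
  3: x = 0.151, y = 0.055
  4: x = 0.467, y = 0.116
Drum-2 feed = drum-1 liquid: z₂ = (0.1864, 0.1951, 0.1511, 0.4674).
Drum 2:
Let ψ₂ = V/F and solve Σ zᵢ(Kᵢ−1)/(1+ψ₂(Kᵢ−1)) = 0.
Feasibility: ΣzᵢKᵢ = 1.710, Σzᵢ/Kᵢ = 1.579 — both > 1, two phases present.
Newton–Raphson from ψ₂ = 0.5:
  ψ₂ = 0.500: g = -0.1867, g' = -0.743 → ψ₂ = 0.249
  ψ₂ = 0.249: g = 0.0463, g' = -1.262 → ψ₂ = 0.286
  ψ₂ = 0.286: g = 0.0028, g' = -1.118 → ψ₂ = 0.288
Converged at ψ₂ = 0.288.
  1: x = 0.071, y = 0.471
  2: x = 0.199, y = 0.185
  3: x = 0.170, y = 0.105
  4: x = 0.560, y = 0.239

x_3 (drum 2) = 0.170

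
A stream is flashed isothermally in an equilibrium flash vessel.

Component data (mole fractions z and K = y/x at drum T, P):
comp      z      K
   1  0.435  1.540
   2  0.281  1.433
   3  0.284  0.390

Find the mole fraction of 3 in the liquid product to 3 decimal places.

x_3 = 0.449

Iterate (Newton) starting at ψ = 0.5:
  ψ = 0.500: g = 0.0357, g' = -0.333 → ψ = 0.607
  ψ = 0.607: g = -0.0019, g' = -0.372 → ψ = 0.602
Converged at ψ = 0.602.
Compositions from xᵢ = zᵢ/(1+ψ(Kᵢ−1)), yᵢ = Kᵢxᵢ:
  1: x = 0.328, y = 0.506
  2: x = 0.223, y = 0.319
  3: x = 0.449, y = 0.175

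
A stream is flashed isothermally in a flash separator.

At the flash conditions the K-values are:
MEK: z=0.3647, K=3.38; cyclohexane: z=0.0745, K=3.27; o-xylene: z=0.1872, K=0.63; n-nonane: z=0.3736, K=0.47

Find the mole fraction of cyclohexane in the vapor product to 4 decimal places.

Newton–Raphson from V/F = 0.35:
  V/F = 0.3500: g = 0.24510, g' = -0.9261 → V/F = 0.6147
  V/F = 0.6147: g = 0.03969, g' = -0.6813 → V/F = 0.6729
  V/F = 0.6729: g = 0.00054, g' = -0.6643 → V/F = 0.6737
Converged at V/F = 0.6737.
Compositions from xᵢ = zᵢ/(1+V/F(Kᵢ−1)), yᵢ = Kᵢxᵢ:
  MEK: x = 0.1401, y = 0.4735
  cyclohexane: x = 0.0295, y = 0.0963
  o-xylene: x = 0.2494, y = 0.1571
  n-nonane: x = 0.5811, y = 0.2731

y_cyclohexane = 0.0963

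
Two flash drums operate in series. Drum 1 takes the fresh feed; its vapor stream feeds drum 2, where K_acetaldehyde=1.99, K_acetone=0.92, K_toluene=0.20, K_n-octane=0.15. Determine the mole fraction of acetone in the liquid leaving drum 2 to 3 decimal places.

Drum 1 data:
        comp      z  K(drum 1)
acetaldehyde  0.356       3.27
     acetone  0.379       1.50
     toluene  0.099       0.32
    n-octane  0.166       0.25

Drum 1:
Material balance + equilibrium reduce to Σ zᵢ(Kᵢ−1)/(1+ψ₁(Kᵢ−1)) = 0.
g(0) = ΣzᵢKᵢ − 1 = 0.806 and g(1) = 1 − Σzᵢ/Kᵢ = -0.335, so a root lies in (0, 1).
Newton iteration, ψ₁⁰ = 0.41:
  ψ₁ = 0.410: g = 0.3027, g' = -0.840 → ψ₁ = 0.770
  ψ₁ = 0.770: g = -0.0054, g' = -1.018 → ψ₁ = 0.765
Converged at ψ₁ = 0.765.
Drum-1 compositions:
  acetaldehyde: x = 0.130, y = 0.425
  acetone: x = 0.274, y = 0.411
  toluene: x = 0.206, y = 0.066
  n-octane: x = 0.389, y = 0.097
Drum-2 feed = drum-1 vapor: z₂ = (0.4254, 0.4112, 0.0660, 0.0974).
Drum 2:
Material balance + equilibrium reduce to Σ zᵢ(Kᵢ−1)/(1+ψ₂(Kᵢ−1)) = 0.
Check two-phase: ΣzᵢKᵢ = 1.253 > 1 and Σzᵢ/Kᵢ = 1.640 > 1, so g(0) = 0.253 > 0 and g(1) = -0.640 < 0.
Newton iteration, ψ₂⁰ = 0.35:
  ψ₂ = 0.350: g = 0.0878, g' = -0.457 → ψ₂ = 0.542
  ψ₂ = 0.542: g = -0.0071, g' = -0.553 → ψ₂ = 0.529
Converged at ψ₂ = 0.529.
  acetaldehyde: x = 0.279, y = 0.556
  acetone: x = 0.429, y = 0.395
  toluene: x = 0.114, y = 0.023
  n-octane: x = 0.177, y = 0.027

x_acetone (drum 2) = 0.429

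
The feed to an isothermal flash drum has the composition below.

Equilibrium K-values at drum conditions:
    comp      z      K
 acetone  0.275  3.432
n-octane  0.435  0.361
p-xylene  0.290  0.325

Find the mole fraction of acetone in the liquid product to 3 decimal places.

Rachford–Rice: g(ψ) = Σ zᵢ(Kᵢ−1)/(1+ψ(Kᵢ−1)) = 0.
g(0) = ΣzᵢKᵢ − 1 = 0.195 and g(1) = 1 − Σzᵢ/Kᵢ = -1.177, so a root lies in (0, 1).
Newton–Raphson from ψ = 0.59:
  ψ = 0.590: g = -0.4968, g' = -1.097 → ψ = 0.137
  ψ = 0.137: g = -0.0188, g' = -1.289 → ψ = 0.123
Converged at ψ = 0.123.
Compositions from xᵢ = zᵢ/(1+ψ(Kᵢ−1)), yᵢ = Kᵢxᵢ:
  acetone: x = 0.212, y = 0.727
  n-octane: x = 0.472, y = 0.170
  p-xylene: x = 0.316, y = 0.103

x_acetone = 0.212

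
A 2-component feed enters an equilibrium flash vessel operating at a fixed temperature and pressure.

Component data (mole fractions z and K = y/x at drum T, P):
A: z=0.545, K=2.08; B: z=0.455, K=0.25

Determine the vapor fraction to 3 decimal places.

ψ = 0.305

Binary case is linear: z₁(K₁−1)(1+ψ(K₂−1)) + z₂(K₂−1)(1+ψ(K₁−1)) = 0
⇒ ψ = [z₁(K₁−1)+z₂(K₂−1)] / [−(K₁−1)(K₂−1)] = 0.2474/0.8100 = 0.305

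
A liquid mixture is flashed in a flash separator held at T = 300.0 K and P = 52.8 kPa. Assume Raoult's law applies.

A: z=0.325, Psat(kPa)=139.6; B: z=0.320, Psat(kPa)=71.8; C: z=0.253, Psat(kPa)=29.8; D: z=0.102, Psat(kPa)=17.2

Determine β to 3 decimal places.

Raoult's law: Kᵢ = Pᵢˢᵃᵗ/P = Pᵢˢᵃᵗ/52.8.
  K_A = 139.6/52.8 = 2.64394, K_B = 71.8/52.8 = 1.35985, K_C = 29.8/52.8 = 0.56439, K_D = 17.2/52.8 = 0.32576
Material balance + equilibrium reduce to Σ zᵢ(Kᵢ−1)/(1+β(Kᵢ−1)) = 0.
g(0) = ΣzᵢKᵢ − 1 = 0.470 and g(1) = 1 − Σzᵢ/Kᵢ = -0.120, so a root lies in (0, 1).
Iterate (Newton) starting at β = 0.49:
  β = 0.490: g = 0.1510, g' = -0.480 → β = 0.804
  β = 0.804: g = -0.0005, g' = -0.523 → β = 0.803
Converged at β = 0.803.

β = 0.803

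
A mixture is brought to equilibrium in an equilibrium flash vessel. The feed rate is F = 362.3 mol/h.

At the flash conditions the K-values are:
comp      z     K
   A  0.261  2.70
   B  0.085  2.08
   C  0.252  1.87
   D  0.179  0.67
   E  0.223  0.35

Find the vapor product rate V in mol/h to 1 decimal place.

Iterate (Newton) starting at ψ = 0.64:
  ψ = 0.640: g = 0.0845, g' = -0.594 → ψ = 0.782
  ψ = 0.782: g = -0.0039, g' = -0.661 → ψ = 0.776
Converged at ψ = 0.776.
Then V = ψ·F = 0.7764·362.3 = 281.3 mol/h and L = F − V = 81.0 mol/h.

V = 281.3 mol/h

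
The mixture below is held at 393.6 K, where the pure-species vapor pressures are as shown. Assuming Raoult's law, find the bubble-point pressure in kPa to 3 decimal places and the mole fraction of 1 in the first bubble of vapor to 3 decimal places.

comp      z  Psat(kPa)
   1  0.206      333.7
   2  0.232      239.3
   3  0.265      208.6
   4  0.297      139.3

Pbub = 220.911 kPa, y_1 = 0.311

At the bubble point ψ → 0, so ΣzᵢKᵢ = 1 with Kᵢ = Pᵢˢᵃᵗ/P ⇒ P = ΣzᵢPᵢˢᵃᵗ.
P = 0.206·333.7 + 0.232·239.3 + 0.265·208.6 + 0.297·139.3 = 220.911 kPa
yᵢ = zᵢPᵢˢᵃᵗ/P ⇒ y_1 = 0.206·333.7/220.911 = 0.311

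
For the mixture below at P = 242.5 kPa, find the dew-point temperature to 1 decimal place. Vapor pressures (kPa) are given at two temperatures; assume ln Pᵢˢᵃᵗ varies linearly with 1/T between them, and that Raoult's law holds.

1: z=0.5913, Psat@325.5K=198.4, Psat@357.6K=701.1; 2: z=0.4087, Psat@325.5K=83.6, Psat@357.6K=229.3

T = 343.6 K

Dew-point temperature: Σzᵢ·P/Pᵢˢᵃᵗ(T) = 1. Interpolate ln Pᵢˢᵃᵗ = aᵢ + bᵢ/T.
  T = 325.5 K: ΣzᵢP/Pᵢˢᵃᵗ = 1.9083
  T = 357.6 K: ΣzᵢP/Pᵢˢᵃᵗ = 0.6367
  T = 341.6 K: ΣzᵢP/Pᵢˢᵃᵗ = 1.0705
  T = 349.6 K: ΣzᵢP/Pᵢˢᵃᵗ = 0.8204
  T = 345.6 K: ΣzᵢP/Pᵢˢᵃᵗ = 0.9356
  T = 343.6 K: ΣzᵢP/Pᵢˢᵃᵗ = 1.0003
Interpolating between 343.6 K and 345.6 K gives T ≈ 343.6 K.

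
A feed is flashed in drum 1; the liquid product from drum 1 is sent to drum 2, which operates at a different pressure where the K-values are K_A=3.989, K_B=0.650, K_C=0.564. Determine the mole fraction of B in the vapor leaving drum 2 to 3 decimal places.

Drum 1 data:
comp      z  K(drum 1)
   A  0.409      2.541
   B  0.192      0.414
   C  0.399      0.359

Drum 1:
Rachford–Rice: g(ψ₁) = Σ zᵢ(Kᵢ−1)/(1+ψ₁(Kᵢ−1)) = 0.
Check two-phase: ΣzᵢKᵢ = 1.262 > 1 and Σzᵢ/Kᵢ = 1.736 > 1, so g(0) = 0.262 > 0 and g(1) = -0.736 < 0.
Newton iteration, ψ₁⁰ = 0.54:
  ψ₁ = 0.540: g = -0.2117, g' = -0.814 → ψ₁ = 0.280
  ψ₁ = 0.280: g = -0.0059, g' = -0.812 → ψ₁ = 0.273
Converged at ψ₁ = 0.273.
Drum-1 compositions:
  A: x = 0.288, y = 0.732
  B: x = 0.229, y = 0.095
  C: x = 0.483, y = 0.174
Drum-2 feed = drum-1 liquid: z₂ = (0.2880, 0.2285, 0.4835).
Drum 2:
Material balance + equilibrium reduce to Σ zᵢ(Kᵢ−1)/(1+ψ₂(Kᵢ−1)) = 0.
Feasibility: ΣzᵢKᵢ = 1.570, Σzᵢ/Kᵢ = 1.281 — both > 1, two phases present.
Newton iteration, ψ₂⁰ = 0.34:
  ψ₂ = 0.340: g = 0.0887, g' = -0.796 → ψ₂ = 0.451
  ψ₂ = 0.451: g = 0.0090, g' = -0.648 → ψ₂ = 0.465
Converged at ψ₂ = 0.465.
  A: x = 0.120, y = 0.480
  B: x = 0.273, y = 0.177
  C: x = 0.607, y = 0.342

y_B (drum 2) = 0.177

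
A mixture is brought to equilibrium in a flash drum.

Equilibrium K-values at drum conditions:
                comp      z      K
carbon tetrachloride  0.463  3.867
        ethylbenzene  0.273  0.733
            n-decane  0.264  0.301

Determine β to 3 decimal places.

Rachford–Rice: g(β) = Σ zᵢ(Kᵢ−1)/(1+β(Kᵢ−1)) = 0.
Feasibility: ΣzᵢKᵢ = 2.070, Σzᵢ/Kᵢ = 1.369 — both > 1, two phases present.
Newton iteration, β⁰ = 0.61:
  β = 0.610: g = 0.0741, g' = -0.923 → β = 0.690
Converged at β = 0.690.

β = 0.690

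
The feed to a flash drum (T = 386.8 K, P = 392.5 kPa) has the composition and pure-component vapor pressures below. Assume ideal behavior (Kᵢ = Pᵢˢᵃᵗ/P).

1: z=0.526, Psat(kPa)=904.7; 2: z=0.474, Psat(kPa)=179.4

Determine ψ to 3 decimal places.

Raoult's law: Kᵢ = Pᵢˢᵃᵗ/P = Pᵢˢᵃᵗ/392.5.
  K_1 = 904.7/392.5 = 2.30497, K_2 = 179.4/392.5 = 0.45707
Newton–Raphson from ψ = 0.5:
  ψ = 0.500: g = 0.0621, g' = -0.591 → ψ = 0.605
  ψ = 0.605: g = 0.0003, g' = -0.590 → ψ = 0.606
Converged at ψ = 0.606.

ψ = 0.606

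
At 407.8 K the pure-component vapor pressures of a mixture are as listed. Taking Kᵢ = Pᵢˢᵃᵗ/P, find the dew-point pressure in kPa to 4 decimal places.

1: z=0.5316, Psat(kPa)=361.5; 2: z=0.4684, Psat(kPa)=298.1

Pdew = 328.7501 kPa

At the dew point ψ → 1, so Σzᵢ/Kᵢ = 1 with Kᵢ = Pᵢˢᵃᵗ/P ⇒ 1/P = Σzᵢ/Pᵢˢᵃᵗ.
1/P = 0.5316/361.5 + 0.4684/298.1 = 0.0030418 ⇒ P = 328.7501 kPa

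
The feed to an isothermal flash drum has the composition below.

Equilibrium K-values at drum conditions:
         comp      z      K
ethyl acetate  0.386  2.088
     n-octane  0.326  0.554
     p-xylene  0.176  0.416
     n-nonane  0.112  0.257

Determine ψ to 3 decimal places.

ψ = 0.148

Iterate (Newton) starting at ψ = 0.5:
  ψ = 0.500: g = -0.1927, g' = -0.575 → ψ = 0.165
  ψ = 0.165: g = -0.0095, g' = -0.558 → ψ = 0.148
Converged at ψ = 0.148.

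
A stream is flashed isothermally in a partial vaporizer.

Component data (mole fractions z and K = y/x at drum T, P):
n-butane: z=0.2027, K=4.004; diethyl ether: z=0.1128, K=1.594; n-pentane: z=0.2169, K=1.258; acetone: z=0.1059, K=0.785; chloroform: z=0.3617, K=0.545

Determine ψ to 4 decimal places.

ψ = 0.7591

Rachford–Rice: g(ψ) = Σ zᵢ(Kᵢ−1)/(1+ψ(Kᵢ−1)) = 0.
Feasibility: ΣzᵢKᵢ = 1.5445, Σzᵢ/Kᵢ = 1.0924 — both > 1, two phases present.
Iterate (Newton) starting at ψ = 0.5:
  ψ = 0.5000: g = 0.10604, g' = -0.4588 → ψ = 0.7311
  ψ = 0.7311: g = 0.01067, g' = -0.3836 → ψ = 0.7589
  ψ = 0.7589: g = 0.00004, g' = -0.3807 → ψ = 0.7591
Converged at ψ = 0.7591.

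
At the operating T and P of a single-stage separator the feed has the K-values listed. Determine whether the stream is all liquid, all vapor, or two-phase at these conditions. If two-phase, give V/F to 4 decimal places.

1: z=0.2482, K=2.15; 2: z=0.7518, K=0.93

all vapor

ΣzᵢKᵢ = 1.2328; Σzᵢ/Kᵢ = 0.9238.
Since Σzᵢ/Kᵢ < 1 the mixture is above its dew point — single vapor phase.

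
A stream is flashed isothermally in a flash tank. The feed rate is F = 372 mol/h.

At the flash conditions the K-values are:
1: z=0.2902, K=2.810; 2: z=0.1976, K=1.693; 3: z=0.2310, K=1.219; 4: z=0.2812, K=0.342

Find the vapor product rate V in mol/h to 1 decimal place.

V = 274.2 mol/h

Rachford–Rice: g(β) = Σ zᵢ(Kᵢ−1)/(1+β(Kᵢ−1)) = 0.
Feasibility: ΣzᵢKᵢ = 1.5278, Σzᵢ/Kᵢ = 1.2317 — both > 1, two phases present.
Newton iteration, β⁰ = 0.5:
  β = 0.5000: g = 0.14727, g' = -0.5937 → β = 0.7480
  β = 0.7480: g = -0.00759, g' = -0.6931 → β = 0.7371
  β = 0.7371: g = -0.00005, g' = -0.6833 → β = 0.7370
Converged at β = 0.7370.
Then V = β·F = 0.7370·372 = 274.2 mol/h and L = F − V = 97.8 mol/h.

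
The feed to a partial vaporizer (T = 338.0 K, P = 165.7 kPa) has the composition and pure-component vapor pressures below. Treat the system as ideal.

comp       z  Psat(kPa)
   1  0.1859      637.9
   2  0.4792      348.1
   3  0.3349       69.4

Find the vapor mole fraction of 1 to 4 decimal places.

y_1 = 0.1996

Raoult's law: Kᵢ = Pᵢˢᵃᵗ/P = Pᵢˢᵃᵗ/165.7.
  K_1 = 637.9/165.7 = 3.849728, K_2 = 348.1/165.7 = 2.100785, K_3 = 69.4/165.7 = 0.418829
Let ψ = V/F and solve Σ zᵢ(Kᵢ−1)/(1+ψ(Kᵢ−1)) = 0.
Feasibility: ΣzᵢKᵢ = 1.8626, Σzᵢ/Kᵢ = 1.0760 — both > 1, two phases present.
Newton–Raphson from ψ = 0.5:
  ψ = 0.5000: g = 0.28435, g' = -0.7231 → ψ = 0.8932
  ψ = 0.8932: g = 0.01064, g' = -0.7569 → ψ = 0.9073
  ψ = 0.9073: g = -0.00008, g' = -0.7690 → ψ = 0.9072
Converged at ψ = 0.9072.
Compositions from xᵢ = zᵢ/(1+ψ(Kᵢ−1)), yᵢ = Kᵢxᵢ:
  1: x = 0.0519, y = 0.1996
  2: x = 0.2398, y = 0.5037
  3: x = 0.7084, y = 0.2967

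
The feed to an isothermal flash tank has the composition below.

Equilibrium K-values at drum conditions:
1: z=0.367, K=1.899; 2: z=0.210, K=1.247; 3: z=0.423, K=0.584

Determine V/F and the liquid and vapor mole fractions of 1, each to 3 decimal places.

V/F = 0.694, x_1 = 0.226, y_1 = 0.429

Material balance + equilibrium reduce to Σ zᵢ(Kᵢ−1)/(1+V/F(Kᵢ−1)) = 0.
Check two-phase: ΣzᵢKᵢ = 1.206 > 1 and Σzᵢ/Kᵢ = 1.086 > 1, so g(0) = 0.206 > 0 and g(1) = -0.086 < 0.
Iterate (Newton) starting at V/F = 0.5:
  V/F = 0.500: g = 0.0516, g' = -0.268 → V/F = 0.693
  V/F = 0.693: g = 0.0005, g' = -0.266 → V/F = 0.694
Converged at V/F = 0.694.
Compositions from xᵢ = zᵢ/(1+V/F(Kᵢ−1)), yᵢ = Kᵢxᵢ:
  1: x = 0.226, y = 0.429
  2: x = 0.179, y = 0.224
  3: x = 0.595, y = 0.347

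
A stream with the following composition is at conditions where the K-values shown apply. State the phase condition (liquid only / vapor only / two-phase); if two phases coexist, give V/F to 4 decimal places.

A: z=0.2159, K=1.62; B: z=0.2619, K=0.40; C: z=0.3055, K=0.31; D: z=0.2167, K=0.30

liquid only

ΣzᵢKᵢ = 0.6142; Σzᵢ/Kᵢ = 2.4958.
Since ΣzᵢKᵢ < 1 the mixture is below its bubble point — single liquid phase.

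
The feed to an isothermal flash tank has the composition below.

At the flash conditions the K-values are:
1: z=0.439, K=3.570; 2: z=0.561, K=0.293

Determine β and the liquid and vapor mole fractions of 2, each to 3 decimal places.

Rachford–Rice: g(β) = Σ zᵢ(Kᵢ−1)/(1+β(Kᵢ−1)) = 0.
Feasibility: ΣzᵢKᵢ = 1.732, Σzᵢ/Kᵢ = 2.038 — both > 1, two phases present.
Binary case is linear: z₁(K₁−1)(1+β(K₂−1)) + z₂(K₂−1)(1+β(K₁−1)) = 0
⇒ β = [z₁(K₁−1)+z₂(K₂−1)] / [−(K₁−1)(K₂−1)] = 0.7316/1.8170 = 0.403
Compositions from xᵢ = zᵢ/(1+β(Kᵢ−1)), yᵢ = Kᵢxᵢ:
  1: x = 0.216, y = 0.770
  2: x = 0.784, y = 0.230

β = 0.403, x_2 = 0.784, y_2 = 0.230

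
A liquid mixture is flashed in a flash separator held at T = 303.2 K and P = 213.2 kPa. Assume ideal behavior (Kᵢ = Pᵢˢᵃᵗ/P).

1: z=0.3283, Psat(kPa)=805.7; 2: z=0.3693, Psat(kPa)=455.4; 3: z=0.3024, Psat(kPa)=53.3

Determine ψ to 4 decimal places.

ψ = 0.7530

Raoult's law: Kᵢ = Pᵢˢᵃᵗ/P = Pᵢˢᵃᵗ/213.2.
  K_1 = 805.7/213.2 = 3.779081, K_2 = 455.4/213.2 = 2.136023, K_3 = 53.3/213.2 = 0.250000
Rachford–Rice: g(ψ) = Σ zᵢ(Kᵢ−1)/(1+ψ(Kᵢ−1)) = 0.
g(0) = ΣzᵢKᵢ − 1 = 1.1051 and g(1) = 1 − Σzᵢ/Kᵢ = -0.4694, so a root lies in (0, 1).
Iterate (Newton) starting at ψ = 0.33:
  ψ = 0.3300: g = 0.47966, g' = -1.2424 → ψ = 0.7161
  ψ = 0.7161: g = 0.04658, g' = -1.2222 → ψ = 0.7542
  ψ = 0.7542: g = -0.00149, g' = -1.3043 → ψ = 0.7530
Converged at ψ = 0.7530.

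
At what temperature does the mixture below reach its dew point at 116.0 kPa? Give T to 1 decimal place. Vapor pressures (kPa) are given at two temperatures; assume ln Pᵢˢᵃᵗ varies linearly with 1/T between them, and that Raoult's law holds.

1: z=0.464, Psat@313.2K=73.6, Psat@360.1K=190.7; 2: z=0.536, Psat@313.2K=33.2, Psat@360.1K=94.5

Dew-point temperature: Σzᵢ·P/Pᵢˢᵃᵗ(T) = 1. Interpolate ln Pᵢˢᵃᵗ = aᵢ + bᵢ/T.
  T = 313.2 K: ΣzᵢP/Pᵢˢᵃᵗ = 2.6041
  T = 360.1 K: ΣzᵢP/Pᵢˢᵃᵗ = 0.9402
  T = 336.6 K: ΣzᵢP/Pᵢˢᵃᵗ = 1.5115
  T = 348.4 K: ΣzᵢP/Pᵢˢᵃᵗ = 1.1813
  T = 354.2 K: ΣzᵢP/Pᵢˢᵃᵗ = 1.0529
  T = 357.1 K: ΣzᵢP/Pᵢˢᵃᵗ = 0.9954
Interpolating between 354.2 K and 357.1 K gives T ≈ 356.9 K.

T = 356.9 K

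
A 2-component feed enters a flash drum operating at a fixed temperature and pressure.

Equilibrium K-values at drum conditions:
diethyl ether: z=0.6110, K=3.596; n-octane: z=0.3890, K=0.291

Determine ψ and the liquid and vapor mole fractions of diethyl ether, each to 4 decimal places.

Material balance + equilibrium reduce to Σ zᵢ(Kᵢ−1)/(1+ψ(Kᵢ−1)) = 0.
Check two-phase: ΣzᵢKᵢ = 2.3104 > 1 and Σzᵢ/Kᵢ = 1.5067 > 1, so g(0) = 1.3104 > 0 and g(1) = -0.5067 < 0.
Binary case is linear: z₁(K₁−1)(1+ψ(K₂−1)) + z₂(K₂−1)(1+ψ(K₁−1)) = 0
⇒ ψ = [z₁(K₁−1)+z₂(K₂−1)] / [−(K₁−1)(K₂−1)] = 1.31036/1.84056 = 0.7119
Compositions from xᵢ = zᵢ/(1+ψ(Kᵢ−1)), yᵢ = Kᵢxᵢ:
  diethyl ether: x = 0.2145, y = 0.7714
  n-octane: x = 0.7855, y = 0.2286

ψ = 0.7119, x_diethyl ether = 0.2145, y_diethyl ether = 0.7714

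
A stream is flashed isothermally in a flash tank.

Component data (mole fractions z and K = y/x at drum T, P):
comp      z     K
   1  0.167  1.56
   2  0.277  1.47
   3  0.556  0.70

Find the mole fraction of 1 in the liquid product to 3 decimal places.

Rachford–Rice: g(ψ) = Σ zᵢ(Kᵢ−1)/(1+ψ(Kᵢ−1)) = 0.
Feasibility: ΣzᵢKᵢ = 1.057, Σzᵢ/Kᵢ = 1.090 — both > 1, two phases present.
Iterate (Newton) starting at ψ = 0.5:
  ψ = 0.500: g = -0.0178, g' = -0.141 → ψ = 0.374
  ψ = 0.374: g = 0.0001, g' = -0.144 → ψ = 0.375
Converged at ψ = 0.375.
Compositions from xᵢ = zᵢ/(1+ψ(Kᵢ−1)), yᵢ = Kᵢxᵢ:
  1: x = 0.138, y = 0.215
  2: x = 0.235, y = 0.346
  3: x = 0.627, y = 0.439

x_1 = 0.138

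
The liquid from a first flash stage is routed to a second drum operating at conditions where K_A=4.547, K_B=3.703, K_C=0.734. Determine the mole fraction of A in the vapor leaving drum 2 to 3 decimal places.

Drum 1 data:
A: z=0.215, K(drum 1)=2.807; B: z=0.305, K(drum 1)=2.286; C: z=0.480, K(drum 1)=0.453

y_A (drum 2) = 0.123

Drum 1:
Newton iteration, ψ₁⁰ = 0.5:
  ψ₁ = 0.500: g = 0.0814, g' = -0.653 → ψ₁ = 0.625
  ψ₁ = 0.625: g = 0.0011, g' = -0.641 → ψ₁ = 0.626
Converged at ψ₁ = 0.626.
Drum-1 compositions:
  A: x = 0.101, y = 0.283
  B: x = 0.169, y = 0.386
  C: x = 0.730, y = 0.331
Drum-2 feed = drum-1 liquid: z₂ = (0.1008, 0.1689, 0.7302).
Drum 2:
Newton–Raphson from ψ₂ = 0.5:
  ψ₂ = 0.500: g = 0.0991, g' = -0.457 → ψ₂ = 0.717
  ψ₂ = 0.717: g = 0.0164, g' = -0.323 → ψ₂ = 0.768
  ψ₂ = 0.768: g = 0.0005, g' = -0.304 → ψ₂ = 0.769
Converged at ψ₂ = 0.769.
  A: x = 0.027, y = 0.123
  B: x = 0.055, y = 0.203
  C: x = 0.918, y = 0.674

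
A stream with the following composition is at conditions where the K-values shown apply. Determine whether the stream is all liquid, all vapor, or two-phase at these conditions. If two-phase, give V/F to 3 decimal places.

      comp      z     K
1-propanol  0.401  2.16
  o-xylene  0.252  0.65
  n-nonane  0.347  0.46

two-phase, V/F = 0.348

ΣzᵢKᵢ = 1.190; Σzᵢ/Kᵢ = 1.328.
Both exceed 1, so a two-phase solution exists.
Material balance + equilibrium reduce to Σ zᵢ(Kᵢ−1)/(1+ψ(Kᵢ−1)) = 0.
Newton iteration, ψ⁰ = 0.53:
  ψ = 0.530: g = -0.0827, g' = -0.452 → ψ = 0.347
  ψ = 0.347: g = 0.0007, g' = -0.468 → ψ = 0.348
Converged at ψ = 0.348.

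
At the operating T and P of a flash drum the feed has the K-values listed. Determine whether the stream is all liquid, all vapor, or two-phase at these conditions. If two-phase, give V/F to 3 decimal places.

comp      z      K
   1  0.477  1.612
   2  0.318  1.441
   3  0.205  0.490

all vapor

ΣzᵢKᵢ = 1.328; Σzᵢ/Kᵢ = 0.935.
Since Σzᵢ/Kᵢ < 1 the mixture is above its dew point — single vapor phase.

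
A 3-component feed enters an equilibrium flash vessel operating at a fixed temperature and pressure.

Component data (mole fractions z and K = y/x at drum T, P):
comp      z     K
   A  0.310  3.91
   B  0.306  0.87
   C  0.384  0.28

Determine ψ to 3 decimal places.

ψ = 0.386

Material balance + equilibrium reduce to Σ zᵢ(Kᵢ−1)/(1+ψ(Kᵢ−1)) = 0.
Check two-phase: ΣzᵢKᵢ = 1.586 > 1 and Σzᵢ/Kᵢ = 1.802 > 1, so g(0) = 0.586 > 0 and g(1) = -0.802 < 0.
Newton–Raphson from ψ = 0.5:
  ψ = 0.500: g = -0.1071, g' = -0.927 → ψ = 0.385
  ψ = 0.385: g = 0.0015, g' = -0.971 → ψ = 0.386
Converged at ψ = 0.386.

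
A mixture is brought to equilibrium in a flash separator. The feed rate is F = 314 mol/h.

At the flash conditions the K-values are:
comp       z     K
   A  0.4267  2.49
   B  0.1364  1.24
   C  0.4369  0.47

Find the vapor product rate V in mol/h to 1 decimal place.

Rachford–Rice: g(ψ) = Σ zᵢ(Kᵢ−1)/(1+ψ(Kᵢ−1)) = 0.
Check two-phase: ΣzᵢKᵢ = 1.4370 > 1 and Σzᵢ/Kᵢ = 1.2109 > 1, so g(0) = 0.4370 > 0 and g(1) = -0.2109 < 0.
Newton iteration, ψ⁰ = 0.5:
  ψ = 0.5000: g = 0.07853, g' = -0.5445 → ψ = 0.6442
  ψ = 0.6442: g = 0.00114, g' = -0.5355 → ψ = 0.6464
Converged at ψ = 0.6463.
Then V = ψ·F = 0.6463·314 = 203.0 mol/h and L = F − V = 111.0 mol/h.

V = 203.0 mol/h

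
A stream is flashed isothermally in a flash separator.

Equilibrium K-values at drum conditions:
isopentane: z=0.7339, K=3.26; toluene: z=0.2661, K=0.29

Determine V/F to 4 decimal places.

V/F = 0.9159

Rachford–Rice: g(V/F) = Σ zᵢ(Kᵢ−1)/(1+V/F(Kᵢ−1)) = 0.
g(0) = ΣzᵢKᵢ − 1 = 1.4697 and g(1) = 1 − Σzᵢ/Kᵢ = -0.1427, so a root lies in (0, 1).
Newton–Raphson from V/F = 0.65:
  V/F = 0.6500: g = 0.32093, g' = -1.0775 → V/F = 0.9478
  V/F = 0.9478: g = -0.04986, g' = -1.6339 → V/F = 0.9173
  V/F = 0.9173: g = -0.00212, g' = -1.5001 → V/F = 0.9159
Converged at V/F = 0.9159.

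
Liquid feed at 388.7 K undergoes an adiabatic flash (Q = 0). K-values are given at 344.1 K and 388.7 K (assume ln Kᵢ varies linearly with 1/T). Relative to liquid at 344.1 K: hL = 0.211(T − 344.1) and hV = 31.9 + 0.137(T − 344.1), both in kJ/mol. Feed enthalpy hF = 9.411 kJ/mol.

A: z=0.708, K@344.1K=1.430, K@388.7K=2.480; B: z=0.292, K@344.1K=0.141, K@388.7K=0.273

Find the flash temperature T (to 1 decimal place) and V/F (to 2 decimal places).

T = 348.4 K, V/F = 0.27

Adiabatic flash: solve Rachford–Rice at each trial T, then check hF = ψ·hV(T) + (1−ψ)·hL(T).
  T = 344.1 K: K = (1.430, 0.141), RR gives ψ = 0.145, H_out = 4.630 kJ/mol
  T = 388.7 K: K = (2.480, 0.273), RR gives ψ = 0.777, H_out = 31.620 kJ/mol
  T = 366.4 K: K = (1.915, 0.200), RR gives ψ = 0.566, H_out = 21.829 kJ/mol
  T = 355.2 K: K = (1.661, 0.169), RR gives ψ = 0.410, H_out = 15.092 kJ/mol
  T = 349.6 K: K = (1.542, 0.154), RR gives ψ = 0.299, H_out = 10.565 kJ/mol
  T = 346.9 K: K = (1.486, 0.148), RR gives ψ = 0.230, H_out = 7.895 kJ/mol
  T = 348.2 K: K = (1.513, 0.151), RR gives ψ = 0.265, H_out = 9.230 kJ/mol
Linear interpolation between T = 348.2 (H_out = 9.230) and T = 349.6 (H_out = 10.565) on hF = 9.411 gives T ≈ 348.4 K, at which ψ = 0.27.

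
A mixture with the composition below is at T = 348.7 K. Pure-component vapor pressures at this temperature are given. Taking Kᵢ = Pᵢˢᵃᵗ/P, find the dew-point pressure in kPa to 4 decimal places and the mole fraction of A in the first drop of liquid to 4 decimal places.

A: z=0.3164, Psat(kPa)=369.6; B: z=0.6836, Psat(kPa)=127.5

At the dew point ψ → 1, so Σzᵢ/Kᵢ = 1 with Kᵢ = Pᵢˢᵃᵗ/P ⇒ 1/P = Σzᵢ/Pᵢˢᵃᵗ.
1/P = 0.3164/369.6 + 0.6836/127.5 = 0.0062176 ⇒ P = 160.8330 kPa
xᵢ = zᵢP/Pᵢˢᵃᵗ ⇒ x_A = 0.3164·160.8330/369.6 = 0.1377

Pdew = 160.8330 kPa, x_A = 0.1377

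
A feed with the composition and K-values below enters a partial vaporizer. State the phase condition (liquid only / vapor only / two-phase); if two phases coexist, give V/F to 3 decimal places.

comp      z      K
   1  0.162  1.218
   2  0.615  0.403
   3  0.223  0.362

ΣzᵢKᵢ = 0.526; Σzᵢ/Kᵢ = 2.275.
Since ΣzᵢKᵢ < 1 the mixture is below its bubble point — single liquid phase.

liquid only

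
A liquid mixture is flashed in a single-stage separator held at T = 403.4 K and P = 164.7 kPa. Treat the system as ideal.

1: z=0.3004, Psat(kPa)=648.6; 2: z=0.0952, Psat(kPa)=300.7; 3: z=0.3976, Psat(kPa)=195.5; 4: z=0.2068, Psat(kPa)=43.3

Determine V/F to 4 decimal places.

Raoult's law: Kᵢ = Pᵢˢᵃᵗ/P = Pᵢˢᵃᵗ/164.7.
  K_1 = 648.6/164.7 = 3.938069, K_2 = 300.7/164.7 = 1.825744, K_3 = 195.5/164.7 = 1.187007, K_4 = 43.3/164.7 = 0.262902
Material balance + equilibrium reduce to Σ zᵢ(Kᵢ−1)/(1+V/F(Kᵢ−1)) = 0.
Check two-phase: ΣzᵢKᵢ = 1.8831 > 1 and Σzᵢ/Kᵢ = 1.2500 > 1, so g(0) = 0.8831 > 0 and g(1) = -0.2500 < 0.
Newton–Raphson from V/F = 0.5:
  V/F = 0.5000: g = 0.23970, g' = -0.7513 → V/F = 0.8190
  V/F = 0.8190: g = -0.01418, g' = -0.9725 → V/F = 0.8045
  V/F = 0.8045: g = -0.00023, g' = -0.9413 → V/F = 0.8042
Converged at V/F = 0.8042.

V/F = 0.8042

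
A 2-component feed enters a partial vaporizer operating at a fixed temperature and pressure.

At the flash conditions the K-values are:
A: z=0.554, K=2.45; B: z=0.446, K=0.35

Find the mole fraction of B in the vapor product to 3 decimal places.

y_B = 0.242

Material balance + equilibrium reduce to Σ zᵢ(Kᵢ−1)/(1+V/F(Kᵢ−1)) = 0.
Check two-phase: ΣzᵢKᵢ = 1.513 > 1 and Σzᵢ/Kᵢ = 1.500 > 1, so g(0) = 0.513 > 0 and g(1) = -0.500 < 0.
Binary case is linear: z₁(K₁−1)(1+V/F(K₂−1)) + z₂(K₂−1)(1+V/F(K₁−1)) = 0
⇒ V/F = [z₁(K₁−1)+z₂(K₂−1)] / [−(K₁−1)(K₂−1)] = 0.5134/0.9425 = 0.545
Compositions from xᵢ = zᵢ/(1+V/F(Kᵢ−1)), yᵢ = Kᵢxᵢ:
  A: x = 0.310, y = 0.758
  B: x = 0.690, y = 0.242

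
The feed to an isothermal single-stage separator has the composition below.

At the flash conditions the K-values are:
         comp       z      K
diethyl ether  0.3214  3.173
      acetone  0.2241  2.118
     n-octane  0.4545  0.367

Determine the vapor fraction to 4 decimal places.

Let ψ = V/F and solve Σ zᵢ(Kᵢ−1)/(1+ψ(Kᵢ−1)) = 0.
g(0) = ΣzᵢKᵢ − 1 = 0.6612 and g(1) = 1 − Σzᵢ/Kᵢ = -0.4455, so a root lies in (0, 1).
Iterate (Newton) starting at ψ = 0.48:
  ψ = 0.4800: g = 0.09163, g' = -0.8580 → ψ = 0.5868
  ψ = 0.5868: g = 0.00056, g' = -0.8563 → ψ = 0.5874
Converged at ψ = 0.5874.

ψ = 0.5874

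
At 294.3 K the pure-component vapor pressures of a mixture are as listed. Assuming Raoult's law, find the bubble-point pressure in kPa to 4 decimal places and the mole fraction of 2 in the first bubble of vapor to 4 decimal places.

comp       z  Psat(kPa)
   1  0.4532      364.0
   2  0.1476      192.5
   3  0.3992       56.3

At the bubble point ψ → 0, so ΣzᵢKᵢ = 1 with Kᵢ = Pᵢˢᵃᵗ/P ⇒ P = ΣzᵢPᵢˢᵃᵗ.
P = 0.4532·364.0 + 0.1476·192.5 + 0.3992·56.3 = 215.8528 kPa
yᵢ = zᵢPᵢˢᵃᵗ/P ⇒ y_2 = 0.1476·192.5/215.8528 = 0.1316

Pbub = 215.8528 kPa, y_2 = 0.1316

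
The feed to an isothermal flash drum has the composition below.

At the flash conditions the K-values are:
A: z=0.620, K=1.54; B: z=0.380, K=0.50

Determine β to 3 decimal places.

β = 0.536

Binary case is linear: z₁(K₁−1)(1+β(K₂−1)) + z₂(K₂−1)(1+β(K₁−1)) = 0
⇒ β = [z₁(K₁−1)+z₂(K₂−1)] / [−(K₁−1)(K₂−1)] = 0.1448/0.2700 = 0.536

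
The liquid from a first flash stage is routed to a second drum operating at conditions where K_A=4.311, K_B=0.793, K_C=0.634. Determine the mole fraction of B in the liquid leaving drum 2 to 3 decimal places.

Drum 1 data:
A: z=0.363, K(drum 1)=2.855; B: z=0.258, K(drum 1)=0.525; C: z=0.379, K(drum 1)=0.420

x_B (drum 2) = 0.341

Drum 1:
Iterate (Newton) starting at ψ₁ = 0.6:
  ψ₁ = 0.600: g = -0.1899, g' = -0.694 → ψ₁ = 0.326
  ψ₁ = 0.326: g = 0.0034, g' = -0.760 → ψ₁ = 0.331
Converged at ψ₁ = 0.331.
Drum-1 compositions:
  A: x = 0.225, y = 0.642
  B: x = 0.306, y = 0.161
  C: x = 0.469, y = 0.197
Drum-2 feed = drum-1 liquid: z₂ = (0.2250, 0.3061, 0.4689).
Drum 2:
Rachford–Rice: g(ψ₂) = Σ zᵢ(Kᵢ−1)/(1+ψ₂(Kᵢ−1)) = 0.
Feasibility: ΣzᵢKᵢ = 1.510, Σzᵢ/Kᵢ = 1.178 — both > 1, two phases present.
Iterate (Newton) starting at ψ₂ = 0.5:
  ψ₂ = 0.500: g = -0.0002, g' = -0.460 → ψ₂ = 0.500
Converged at ψ₂ = 0.500.
  A: x = 0.085, y = 0.365
  B: x = 0.341, y = 0.271
  C: x = 0.574, y = 0.364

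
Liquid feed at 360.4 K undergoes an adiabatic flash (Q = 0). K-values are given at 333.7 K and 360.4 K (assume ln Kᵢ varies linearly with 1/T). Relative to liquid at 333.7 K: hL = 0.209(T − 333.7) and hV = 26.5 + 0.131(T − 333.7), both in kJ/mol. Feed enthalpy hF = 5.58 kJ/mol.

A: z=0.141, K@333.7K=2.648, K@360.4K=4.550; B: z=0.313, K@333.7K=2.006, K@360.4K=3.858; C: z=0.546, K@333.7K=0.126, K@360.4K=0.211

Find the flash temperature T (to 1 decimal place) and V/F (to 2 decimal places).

T = 339.3 K, V/F = 0.17

Adiabatic flash: solve Rachford–Rice at each trial T, then check hF = ψ·hV(T) + (1−ψ)·hL(T).
  T = 333.7 K: K = (2.648, 2.006, 0.126), RR gives ψ = 0.065, H_out = 1.710 kJ/mol
  T = 360.4 K: K = (4.550, 3.858, 0.211), RR gives ψ = 0.397, H_out = 15.267 kJ/mol
  T = 347.0 K: K = (3.504, 2.814, 0.165), RR gives ψ = 0.272, H_out = 9.703 kJ/mol
  T = 340.4 K: K = (3.058, 2.387, 0.144), RR gives ψ = 0.185, H_out = 6.219 kJ/mol
  T = 337.0 K: K = (2.844, 2.187, 0.135), RR gives ψ = 0.130, H_out = 4.089 kJ/mol
  T = 338.7 K: K = (2.950, 2.285, 0.140), RR gives ψ = 0.159, H_out = 5.189 kJ/mol
Linear interpolation between T = 338.7 (H_out = 5.189) and T = 340.4 (H_out = 6.219) on hF = 5.58 gives T ≈ 339.3 K, at which ψ = 0.17.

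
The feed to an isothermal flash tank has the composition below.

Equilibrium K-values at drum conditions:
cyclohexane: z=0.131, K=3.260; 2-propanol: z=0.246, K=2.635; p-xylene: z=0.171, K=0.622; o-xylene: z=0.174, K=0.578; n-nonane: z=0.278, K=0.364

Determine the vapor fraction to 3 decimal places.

Rachford–Rice: g(ψ) = Σ zᵢ(Kᵢ−1)/(1+ψ(Kᵢ−1)) = 0.
Feasibility: ΣzᵢKᵢ = 1.383, Σzᵢ/Kᵢ = 1.473 — both > 1, two phases present.
Newton–Raphson from ψ = 0.45:
  ψ = 0.450: g = -0.0377, g' = -0.686 → ψ = 0.395
  ψ = 0.395: g = 0.0006, g' = -0.708 → ψ = 0.396
Converged at ψ = 0.396.

ψ = 0.396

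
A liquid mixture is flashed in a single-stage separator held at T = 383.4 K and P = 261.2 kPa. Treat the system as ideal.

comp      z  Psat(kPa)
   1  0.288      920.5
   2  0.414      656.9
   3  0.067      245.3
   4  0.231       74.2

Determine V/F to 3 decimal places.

Raoult's law: Kᵢ = Pᵢˢᵃᵗ/P = Pᵢˢᵃᵗ/261.2.
  K_1 = 920.5/261.2 = 3.52412, K_2 = 656.9/261.2 = 2.51493, K_3 = 245.3/261.2 = 0.93913, K_4 = 74.2/261.2 = 0.28407
Material balance + equilibrium reduce to Σ zᵢ(Kᵢ−1)/(1+V/F(Kᵢ−1)) = 0.
Check two-phase: ΣzᵢKᵢ = 2.185 > 1 and Σzᵢ/Kᵢ = 1.131 > 1, so g(0) = 1.185 > 0 and g(1) = -0.131 < 0.
Newton–Raphson from V/F = 0.5:
  V/F = 0.500: g = 0.4164, g' = -0.954 → V/F = 0.937
  V/F = 0.937: g = -0.0310, g' = -1.416 → V/F = 0.915
  V/F = 0.915: g = -0.0010, g' = -1.329 → V/F = 0.914
Converged at V/F = 0.914.

V/F = 0.914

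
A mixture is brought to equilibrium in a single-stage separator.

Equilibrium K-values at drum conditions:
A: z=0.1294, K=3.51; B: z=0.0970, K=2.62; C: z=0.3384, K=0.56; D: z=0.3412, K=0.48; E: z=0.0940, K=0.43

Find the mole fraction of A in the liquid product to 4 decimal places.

x_A = 0.1045

Rachford–Rice: g(ψ) = Σ zᵢ(Kᵢ−1)/(1+ψ(Kᵢ−1)) = 0.
Check two-phase: ΣzᵢKᵢ = 1.1020 > 1 and Σzᵢ/Kᵢ = 1.6076 > 1, so g(0) = 0.1020 > 0 and g(1) = -0.6076 < 0.
Newton iteration, ψ⁰ = 0.5:
  ψ = 0.5000: g = -0.27474, g' = -0.5739 → ψ = 0.0213
  ψ = 0.0213: g = 0.07626, g' = -1.1649 → ψ = 0.0868
  ψ = 0.0868: g = 0.00751, g' = -0.9512 → ψ = 0.0947
Converged at ψ = 0.0947.
Compositions from xᵢ = zᵢ/(1+ψ(Kᵢ−1)), yᵢ = Kᵢxᵢ:
  A: x = 0.1045, y = 0.3669
  B: x = 0.0841, y = 0.2203
  C: x = 0.3531, y = 0.1977
  D: x = 0.3589, y = 0.1723
  E: x = 0.0994, y = 0.0427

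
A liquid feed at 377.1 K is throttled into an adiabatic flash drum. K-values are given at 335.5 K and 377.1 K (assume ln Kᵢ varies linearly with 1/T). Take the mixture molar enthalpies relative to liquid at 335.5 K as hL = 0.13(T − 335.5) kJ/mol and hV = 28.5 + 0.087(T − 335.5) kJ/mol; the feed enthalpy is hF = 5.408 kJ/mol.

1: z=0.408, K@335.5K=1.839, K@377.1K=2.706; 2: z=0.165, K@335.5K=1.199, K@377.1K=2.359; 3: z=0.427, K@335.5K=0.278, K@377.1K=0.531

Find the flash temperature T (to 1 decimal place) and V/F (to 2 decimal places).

T = 337.6 K, V/F = 0.18

Adiabatic flash: solve Rachford–Rice at each trial T, then check hF = ψ·hV(T) + (1−ψ)·hL(T).
  T = 335.5 K: K = (1.839, 1.199, 0.278), RR gives ψ = 0.131, H_out = 3.729 kJ/mol
  T = 377.1 K: K = (2.706, 2.359, 0.531), RR gives ψ = 0.954, H_out = 30.897 kJ/mol
  T = 356.3 K: K = (2.256, 1.715, 0.392), RR gives ψ = 0.546, H_out = 17.768 kJ/mol
  T = 345.9 K: K = (2.043, 1.442, 0.332), RR gives ψ = 0.354, H_out = 11.284 kJ/mol
  T = 340.7 K: K = (1.940, 1.317, 0.304), RR gives ψ = 0.249, H_out = 7.703 kJ/mol
  T = 338.1 K: K = (1.889, 1.257, 0.291), RR gives ψ = 0.192, H_out = 5.774 kJ/mol
  T = 336.8 K: K = (1.864, 1.228, 0.284), RR gives ψ = 0.162, H_out = 4.768 kJ/mol
Linear interpolation between T = 336.8 (H_out = 4.768) and T = 338.1 (H_out = 5.774) on hF = 5.408 gives T ≈ 337.6 K, at which ψ = 0.18.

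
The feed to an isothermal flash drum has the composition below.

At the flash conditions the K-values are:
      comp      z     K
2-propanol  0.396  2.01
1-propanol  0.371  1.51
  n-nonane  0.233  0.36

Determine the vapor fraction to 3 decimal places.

ψ = 0.881

Newton–Raphson from ψ = 0.39:
  ψ = 0.390: g = 0.2460, g' = -0.445 → ψ = 0.943
  ψ = 0.943: g = -0.0439, g' = -0.758 → ψ = 0.886
  ψ = 0.886: g = -0.0028, g' = -0.667 → ψ = 0.881
Converged at ψ = 0.881.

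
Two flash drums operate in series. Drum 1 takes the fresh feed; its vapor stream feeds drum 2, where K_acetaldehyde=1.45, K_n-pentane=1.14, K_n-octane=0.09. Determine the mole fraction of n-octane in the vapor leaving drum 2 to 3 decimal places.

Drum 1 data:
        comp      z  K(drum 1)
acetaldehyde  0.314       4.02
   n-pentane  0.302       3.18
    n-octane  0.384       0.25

y_n-octane (drum 2) = 0.022

Drum 1:
Rachford–Rice: g(ψ₁) = Σ zᵢ(Kᵢ−1)/(1+ψ₁(Kᵢ−1)) = 0.
Feasibility: ΣzᵢKᵢ = 2.319, Σzᵢ/Kᵢ = 1.709 — both > 1, two phases present.
Newton–Raphson from ψ₁ = 0.5:
  ψ₁ = 0.500: g = 0.2320, g' = -1.336 → ψ₁ = 0.674
  ψ₁ = 0.674: g = -0.0029, g' = -1.429 → ψ₁ = 0.672
Converged at ψ₁ = 0.672.
Drum-1 compositions:
  acetaldehyde: x = 0.104, y = 0.417
  n-pentane: x = 0.123, y = 0.390
  n-octane: x = 0.774, y = 0.193
Drum-2 feed = drum-1 vapor: z₂ = (0.4168, 0.3897, 0.1934).
Drum 2:
Rachford–Rice: g(ψ₂) = Σ zᵢ(Kᵢ−1)/(1+ψ₂(Kᵢ−1)) = 0.
Feasibility: ΣzᵢKᵢ = 1.066, Σzᵢ/Kᵢ = 2.779 — both > 1, two phases present.
Newton–Raphson from ψ₂ = 0.5:
  ψ₂ = 0.500: g = -0.1189, g' = -0.602 → ψ₂ = 0.303
  ψ₂ = 0.303: g = -0.0255, g' = -0.377 → ψ₂ = 0.235
  ψ₂ = 0.235: g = -0.0015, g' = -0.335 → ψ₂ = 0.231
Converged at ψ₂ = 0.231.
  acetaldehyde: x = 0.378, y = 0.548
  n-pentane: x = 0.378, y = 0.430
  n-octane: x = 0.245, y = 0.022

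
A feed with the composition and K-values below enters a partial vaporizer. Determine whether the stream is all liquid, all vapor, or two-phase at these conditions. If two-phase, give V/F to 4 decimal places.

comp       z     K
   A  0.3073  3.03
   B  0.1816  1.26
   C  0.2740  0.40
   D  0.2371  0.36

ΣzᵢKᵢ = 1.3549; Σzᵢ/Kᵢ = 1.5892.
Both exceed 1, so a two-phase solution exists.
Newton iteration, ψ⁰ = 0.5:
  ψ = 0.5000: g = -0.10664, g' = -0.7328 → ψ = 0.3545
  ψ = 0.3545: g = 0.00091, g' = -0.7602 → ψ = 0.3557
Converged at ψ = 0.3557.

two-phase, V/F = 0.3557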